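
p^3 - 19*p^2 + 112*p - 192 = (p - 8)^2*(p - 3)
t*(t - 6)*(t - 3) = t^3 - 9*t^2 + 18*t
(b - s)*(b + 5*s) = b^2 + 4*b*s - 5*s^2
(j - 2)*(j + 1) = j^2 - j - 2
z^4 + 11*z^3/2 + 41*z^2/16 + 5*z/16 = z*(z + 1/4)^2*(z + 5)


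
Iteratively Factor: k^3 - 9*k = (k - 3)*(k^2 + 3*k) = k*(k - 3)*(k + 3)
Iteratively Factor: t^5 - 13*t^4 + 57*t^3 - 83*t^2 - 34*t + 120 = (t - 4)*(t^4 - 9*t^3 + 21*t^2 + t - 30) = (t - 4)*(t - 2)*(t^3 - 7*t^2 + 7*t + 15) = (t - 4)*(t - 3)*(t - 2)*(t^2 - 4*t - 5) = (t - 4)*(t - 3)*(t - 2)*(t + 1)*(t - 5)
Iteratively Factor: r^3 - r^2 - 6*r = (r + 2)*(r^2 - 3*r) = (r - 3)*(r + 2)*(r)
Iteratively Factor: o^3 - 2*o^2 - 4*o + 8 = (o + 2)*(o^2 - 4*o + 4) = (o - 2)*(o + 2)*(o - 2)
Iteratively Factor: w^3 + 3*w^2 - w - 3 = (w + 1)*(w^2 + 2*w - 3) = (w + 1)*(w + 3)*(w - 1)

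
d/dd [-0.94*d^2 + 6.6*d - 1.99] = 6.6 - 1.88*d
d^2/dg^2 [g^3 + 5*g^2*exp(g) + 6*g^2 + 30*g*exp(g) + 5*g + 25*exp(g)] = 5*g^2*exp(g) + 50*g*exp(g) + 6*g + 95*exp(g) + 12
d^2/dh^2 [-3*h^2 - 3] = -6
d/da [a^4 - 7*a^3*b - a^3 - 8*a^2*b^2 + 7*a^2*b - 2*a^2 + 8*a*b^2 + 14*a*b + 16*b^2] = 4*a^3 - 21*a^2*b - 3*a^2 - 16*a*b^2 + 14*a*b - 4*a + 8*b^2 + 14*b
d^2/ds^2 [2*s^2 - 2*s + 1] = 4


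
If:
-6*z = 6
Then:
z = -1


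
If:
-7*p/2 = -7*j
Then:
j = p/2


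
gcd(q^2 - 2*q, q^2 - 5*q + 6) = q - 2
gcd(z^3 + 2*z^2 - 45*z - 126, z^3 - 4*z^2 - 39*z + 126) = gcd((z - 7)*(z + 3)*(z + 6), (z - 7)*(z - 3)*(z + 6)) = z^2 - z - 42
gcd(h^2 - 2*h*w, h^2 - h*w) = h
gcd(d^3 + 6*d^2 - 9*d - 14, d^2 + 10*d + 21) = d + 7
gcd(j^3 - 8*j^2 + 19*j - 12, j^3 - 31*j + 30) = j - 1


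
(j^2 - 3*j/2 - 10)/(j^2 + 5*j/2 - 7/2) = (2*j^2 - 3*j - 20)/(2*j^2 + 5*j - 7)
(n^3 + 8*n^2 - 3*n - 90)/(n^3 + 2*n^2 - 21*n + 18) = (n + 5)/(n - 1)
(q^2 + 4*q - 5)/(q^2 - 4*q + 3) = (q + 5)/(q - 3)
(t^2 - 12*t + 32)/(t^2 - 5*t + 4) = (t - 8)/(t - 1)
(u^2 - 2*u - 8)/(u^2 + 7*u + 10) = (u - 4)/(u + 5)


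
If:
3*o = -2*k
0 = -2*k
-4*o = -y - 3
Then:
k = 0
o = 0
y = -3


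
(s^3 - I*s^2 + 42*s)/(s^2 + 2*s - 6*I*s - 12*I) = s*(s^2 - I*s + 42)/(s^2 + 2*s - 6*I*s - 12*I)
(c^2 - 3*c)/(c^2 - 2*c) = (c - 3)/(c - 2)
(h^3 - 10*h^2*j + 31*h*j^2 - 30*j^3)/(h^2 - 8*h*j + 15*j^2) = h - 2*j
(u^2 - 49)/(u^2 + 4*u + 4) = (u^2 - 49)/(u^2 + 4*u + 4)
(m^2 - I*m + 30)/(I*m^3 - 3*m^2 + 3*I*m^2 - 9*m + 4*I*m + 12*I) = (-I*m^2 - m - 30*I)/(m^3 + 3*m^2*(1 + I) + m*(4 + 9*I) + 12)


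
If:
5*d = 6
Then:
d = 6/5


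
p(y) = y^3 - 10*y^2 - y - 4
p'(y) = 3*y^2 - 20*y - 1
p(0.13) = -4.30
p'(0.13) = -3.55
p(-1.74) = -37.80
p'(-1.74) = 42.88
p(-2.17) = -59.14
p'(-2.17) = 56.53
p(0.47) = -6.58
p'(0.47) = -9.74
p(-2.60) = -86.58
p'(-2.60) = 71.28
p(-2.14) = -57.46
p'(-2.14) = 55.54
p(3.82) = -98.00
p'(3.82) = -33.62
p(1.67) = -28.90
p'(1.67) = -26.03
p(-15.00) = -5614.00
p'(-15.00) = 974.00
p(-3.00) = -118.00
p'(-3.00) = 86.00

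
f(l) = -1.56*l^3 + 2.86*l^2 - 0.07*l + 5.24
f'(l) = -4.68*l^2 + 5.72*l - 0.07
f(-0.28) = 5.52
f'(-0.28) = -2.04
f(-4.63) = 221.71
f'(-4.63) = -126.88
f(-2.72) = 57.98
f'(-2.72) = -50.25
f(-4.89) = 256.38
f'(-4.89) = -139.95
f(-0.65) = 6.92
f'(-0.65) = -5.77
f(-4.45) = 199.66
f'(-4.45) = -118.20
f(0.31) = 5.45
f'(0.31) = 1.25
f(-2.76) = 60.02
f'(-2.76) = -51.51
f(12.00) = -2279.44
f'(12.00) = -605.35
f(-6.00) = 445.58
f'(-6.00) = -202.87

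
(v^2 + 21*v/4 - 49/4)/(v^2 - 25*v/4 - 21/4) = (-4*v^2 - 21*v + 49)/(-4*v^2 + 25*v + 21)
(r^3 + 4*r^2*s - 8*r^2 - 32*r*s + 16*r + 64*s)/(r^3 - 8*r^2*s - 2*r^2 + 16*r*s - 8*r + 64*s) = (r^2 + 4*r*s - 4*r - 16*s)/(r^2 - 8*r*s + 2*r - 16*s)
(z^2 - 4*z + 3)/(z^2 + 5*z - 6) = (z - 3)/(z + 6)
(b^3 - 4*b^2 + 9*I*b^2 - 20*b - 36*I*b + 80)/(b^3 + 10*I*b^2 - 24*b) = (b^2 + b*(-4 + 5*I) - 20*I)/(b*(b + 6*I))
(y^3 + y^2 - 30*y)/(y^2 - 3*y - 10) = y*(y + 6)/(y + 2)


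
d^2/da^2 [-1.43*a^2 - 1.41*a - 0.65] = -2.86000000000000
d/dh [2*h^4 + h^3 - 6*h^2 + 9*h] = 8*h^3 + 3*h^2 - 12*h + 9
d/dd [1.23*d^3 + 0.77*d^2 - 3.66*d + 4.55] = 3.69*d^2 + 1.54*d - 3.66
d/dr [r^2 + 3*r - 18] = 2*r + 3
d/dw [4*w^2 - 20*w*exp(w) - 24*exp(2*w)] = -20*w*exp(w) + 8*w - 48*exp(2*w) - 20*exp(w)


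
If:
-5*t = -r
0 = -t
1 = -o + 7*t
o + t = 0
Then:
No Solution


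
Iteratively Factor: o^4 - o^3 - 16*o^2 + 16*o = (o)*(o^3 - o^2 - 16*o + 16) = o*(o - 1)*(o^2 - 16) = o*(o - 1)*(o + 4)*(o - 4)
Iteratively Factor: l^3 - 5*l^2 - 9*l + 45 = (l - 3)*(l^2 - 2*l - 15) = (l - 3)*(l + 3)*(l - 5)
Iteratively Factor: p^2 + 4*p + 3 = (p + 1)*(p + 3)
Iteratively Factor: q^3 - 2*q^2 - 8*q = (q)*(q^2 - 2*q - 8) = q*(q + 2)*(q - 4)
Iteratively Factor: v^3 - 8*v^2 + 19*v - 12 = (v - 3)*(v^2 - 5*v + 4) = (v - 4)*(v - 3)*(v - 1)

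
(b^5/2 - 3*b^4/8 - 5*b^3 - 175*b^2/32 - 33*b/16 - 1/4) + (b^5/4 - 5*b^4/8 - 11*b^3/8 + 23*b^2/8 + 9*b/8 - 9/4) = 3*b^5/4 - b^4 - 51*b^3/8 - 83*b^2/32 - 15*b/16 - 5/2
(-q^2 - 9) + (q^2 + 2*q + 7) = 2*q - 2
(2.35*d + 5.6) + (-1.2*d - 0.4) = 1.15*d + 5.2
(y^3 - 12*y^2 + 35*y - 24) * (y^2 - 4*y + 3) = y^5 - 16*y^4 + 86*y^3 - 200*y^2 + 201*y - 72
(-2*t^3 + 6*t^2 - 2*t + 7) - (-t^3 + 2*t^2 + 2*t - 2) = -t^3 + 4*t^2 - 4*t + 9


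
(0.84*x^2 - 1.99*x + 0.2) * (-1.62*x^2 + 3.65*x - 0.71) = -1.3608*x^4 + 6.2898*x^3 - 8.1839*x^2 + 2.1429*x - 0.142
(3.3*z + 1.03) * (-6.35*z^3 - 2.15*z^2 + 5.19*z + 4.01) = -20.955*z^4 - 13.6355*z^3 + 14.9125*z^2 + 18.5787*z + 4.1303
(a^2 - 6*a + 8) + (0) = a^2 - 6*a + 8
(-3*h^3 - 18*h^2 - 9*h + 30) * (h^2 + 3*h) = -3*h^5 - 27*h^4 - 63*h^3 + 3*h^2 + 90*h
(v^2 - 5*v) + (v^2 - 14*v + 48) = 2*v^2 - 19*v + 48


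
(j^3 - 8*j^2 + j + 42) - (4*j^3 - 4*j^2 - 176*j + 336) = -3*j^3 - 4*j^2 + 177*j - 294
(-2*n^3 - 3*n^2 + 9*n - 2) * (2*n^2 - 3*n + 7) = -4*n^5 + 13*n^3 - 52*n^2 + 69*n - 14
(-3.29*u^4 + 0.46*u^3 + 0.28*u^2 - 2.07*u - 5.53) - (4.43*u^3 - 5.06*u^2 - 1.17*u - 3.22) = -3.29*u^4 - 3.97*u^3 + 5.34*u^2 - 0.9*u - 2.31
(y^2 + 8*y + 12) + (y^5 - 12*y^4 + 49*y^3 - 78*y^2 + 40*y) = y^5 - 12*y^4 + 49*y^3 - 77*y^2 + 48*y + 12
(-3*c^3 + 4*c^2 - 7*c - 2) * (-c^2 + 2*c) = 3*c^5 - 10*c^4 + 15*c^3 - 12*c^2 - 4*c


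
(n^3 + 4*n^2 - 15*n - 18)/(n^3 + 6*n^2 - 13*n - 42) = (n^2 + 7*n + 6)/(n^2 + 9*n + 14)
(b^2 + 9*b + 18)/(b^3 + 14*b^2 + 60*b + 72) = (b + 3)/(b^2 + 8*b + 12)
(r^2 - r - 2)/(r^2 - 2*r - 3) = (r - 2)/(r - 3)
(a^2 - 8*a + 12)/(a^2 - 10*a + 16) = (a - 6)/(a - 8)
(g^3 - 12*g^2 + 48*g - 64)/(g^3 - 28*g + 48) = (g^2 - 8*g + 16)/(g^2 + 4*g - 12)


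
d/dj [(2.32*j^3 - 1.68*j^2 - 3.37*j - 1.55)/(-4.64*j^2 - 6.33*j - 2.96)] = (-10.7648*j^4 - 29.3712*j^3 - 25.604*j^2 - 4.4384*j + 0.1637)/(21.5296*j^4 + 58.7424*j^3 + 67.5377*j^2 + 37.4736*j + 8.7616)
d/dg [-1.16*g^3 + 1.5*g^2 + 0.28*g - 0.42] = -3.48*g^2 + 3.0*g + 0.28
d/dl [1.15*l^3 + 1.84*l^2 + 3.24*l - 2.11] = 3.45*l^2 + 3.68*l + 3.24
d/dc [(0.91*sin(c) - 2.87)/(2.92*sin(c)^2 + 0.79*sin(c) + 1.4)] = (-2.6572*sin(c)^2 + 16.7608*sin(c) + 3.5413)*cos(c)/(8.5264*sin(c)^4 + 4.6136*sin(c)^3 + 8.8001*sin(c)^2 + 2.212*sin(c) + 1.96)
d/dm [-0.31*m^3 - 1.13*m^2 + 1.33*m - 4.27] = -0.93*m^2 - 2.26*m + 1.33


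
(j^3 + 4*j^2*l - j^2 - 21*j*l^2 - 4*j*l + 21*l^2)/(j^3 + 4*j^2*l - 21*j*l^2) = (j - 1)/j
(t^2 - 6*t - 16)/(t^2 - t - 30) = (-t^2 + 6*t + 16)/(-t^2 + t + 30)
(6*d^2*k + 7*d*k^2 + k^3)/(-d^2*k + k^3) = (-6*d - k)/(d - k)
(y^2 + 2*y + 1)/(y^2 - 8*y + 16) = (y^2 + 2*y + 1)/(y^2 - 8*y + 16)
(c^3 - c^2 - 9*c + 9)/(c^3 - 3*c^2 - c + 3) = (c + 3)/(c + 1)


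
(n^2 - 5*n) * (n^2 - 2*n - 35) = n^4 - 7*n^3 - 25*n^2 + 175*n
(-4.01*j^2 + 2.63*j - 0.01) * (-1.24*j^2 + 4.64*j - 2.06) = 4.9724*j^4 - 21.8676*j^3 + 20.4762*j^2 - 5.4642*j + 0.0206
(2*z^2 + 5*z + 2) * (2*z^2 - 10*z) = 4*z^4 - 10*z^3 - 46*z^2 - 20*z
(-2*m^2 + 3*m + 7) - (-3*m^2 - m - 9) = m^2 + 4*m + 16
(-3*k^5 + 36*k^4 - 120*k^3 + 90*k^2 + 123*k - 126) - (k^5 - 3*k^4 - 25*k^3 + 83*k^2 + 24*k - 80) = -4*k^5 + 39*k^4 - 95*k^3 + 7*k^2 + 99*k - 46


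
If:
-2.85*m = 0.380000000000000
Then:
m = -0.13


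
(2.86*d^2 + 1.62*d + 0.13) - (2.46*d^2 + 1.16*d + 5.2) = 0.4*d^2 + 0.46*d - 5.07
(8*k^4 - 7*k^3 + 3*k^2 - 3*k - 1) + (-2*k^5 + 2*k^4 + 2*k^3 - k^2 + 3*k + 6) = -2*k^5 + 10*k^4 - 5*k^3 + 2*k^2 + 5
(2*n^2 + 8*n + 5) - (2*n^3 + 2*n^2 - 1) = -2*n^3 + 8*n + 6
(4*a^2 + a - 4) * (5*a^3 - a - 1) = 20*a^5 + 5*a^4 - 24*a^3 - 5*a^2 + 3*a + 4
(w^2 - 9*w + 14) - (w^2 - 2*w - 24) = 38 - 7*w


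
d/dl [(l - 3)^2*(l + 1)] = (l - 3)*(3*l - 1)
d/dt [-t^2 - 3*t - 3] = -2*t - 3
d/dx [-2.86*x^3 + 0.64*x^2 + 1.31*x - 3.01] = -8.58*x^2 + 1.28*x + 1.31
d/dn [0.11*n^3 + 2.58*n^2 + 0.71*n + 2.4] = 0.33*n^2 + 5.16*n + 0.71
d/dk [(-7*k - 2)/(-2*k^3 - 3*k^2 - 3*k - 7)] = (-28*k^3 - 33*k^2 - 12*k + 43)/(4*k^6 + 12*k^5 + 21*k^4 + 46*k^3 + 51*k^2 + 42*k + 49)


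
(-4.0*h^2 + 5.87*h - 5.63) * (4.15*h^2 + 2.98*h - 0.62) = -16.6*h^4 + 12.4405*h^3 - 3.3919*h^2 - 20.4168*h + 3.4906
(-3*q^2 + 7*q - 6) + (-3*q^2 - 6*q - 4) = -6*q^2 + q - 10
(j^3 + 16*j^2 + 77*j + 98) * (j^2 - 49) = j^5 + 16*j^4 + 28*j^3 - 686*j^2 - 3773*j - 4802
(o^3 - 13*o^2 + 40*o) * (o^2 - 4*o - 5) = o^5 - 17*o^4 + 87*o^3 - 95*o^2 - 200*o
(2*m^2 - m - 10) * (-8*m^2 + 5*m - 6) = -16*m^4 + 18*m^3 + 63*m^2 - 44*m + 60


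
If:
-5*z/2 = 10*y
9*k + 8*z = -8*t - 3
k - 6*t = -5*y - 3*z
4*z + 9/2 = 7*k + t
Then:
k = 283/899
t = -223/1798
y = 136/899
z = -544/899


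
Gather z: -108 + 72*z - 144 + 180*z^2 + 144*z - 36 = 180*z^2 + 216*z - 288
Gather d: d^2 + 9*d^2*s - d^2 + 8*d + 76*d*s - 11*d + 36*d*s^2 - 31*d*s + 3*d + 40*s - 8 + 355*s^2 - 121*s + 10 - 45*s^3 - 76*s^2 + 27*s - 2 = 9*d^2*s + d*(36*s^2 + 45*s) - 45*s^3 + 279*s^2 - 54*s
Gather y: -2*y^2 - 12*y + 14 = -2*y^2 - 12*y + 14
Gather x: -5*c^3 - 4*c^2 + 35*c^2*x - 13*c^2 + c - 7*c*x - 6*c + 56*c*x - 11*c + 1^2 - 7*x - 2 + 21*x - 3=-5*c^3 - 17*c^2 - 16*c + x*(35*c^2 + 49*c + 14) - 4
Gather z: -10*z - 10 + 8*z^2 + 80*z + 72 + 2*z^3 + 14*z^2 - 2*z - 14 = 2*z^3 + 22*z^2 + 68*z + 48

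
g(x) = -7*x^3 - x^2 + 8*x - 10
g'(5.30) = -592.49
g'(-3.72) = -275.17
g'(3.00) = -187.00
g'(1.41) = -36.57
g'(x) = -21*x^2 - 2*x + 8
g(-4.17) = 446.83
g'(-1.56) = -39.99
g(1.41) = -20.33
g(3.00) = -184.00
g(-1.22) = -8.54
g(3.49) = -291.82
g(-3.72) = 306.75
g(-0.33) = -12.50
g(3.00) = -184.00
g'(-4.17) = -348.83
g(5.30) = -1037.83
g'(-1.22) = -20.82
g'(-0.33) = 6.37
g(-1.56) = 1.66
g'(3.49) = -254.76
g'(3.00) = -187.00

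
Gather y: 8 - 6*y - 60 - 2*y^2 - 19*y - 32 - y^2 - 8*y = -3*y^2 - 33*y - 84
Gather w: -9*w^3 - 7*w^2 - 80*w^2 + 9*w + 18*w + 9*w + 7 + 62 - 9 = -9*w^3 - 87*w^2 + 36*w + 60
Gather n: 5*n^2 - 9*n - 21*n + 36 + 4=5*n^2 - 30*n + 40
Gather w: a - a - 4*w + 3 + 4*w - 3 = 0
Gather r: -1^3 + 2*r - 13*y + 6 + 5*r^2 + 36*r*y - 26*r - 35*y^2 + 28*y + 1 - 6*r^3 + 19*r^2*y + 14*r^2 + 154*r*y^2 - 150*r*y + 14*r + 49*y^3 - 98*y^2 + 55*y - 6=-6*r^3 + r^2*(19*y + 19) + r*(154*y^2 - 114*y - 10) + 49*y^3 - 133*y^2 + 70*y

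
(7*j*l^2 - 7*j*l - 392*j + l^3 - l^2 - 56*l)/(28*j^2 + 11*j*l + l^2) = (l^2 - l - 56)/(4*j + l)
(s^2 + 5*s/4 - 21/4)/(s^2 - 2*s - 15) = (s - 7/4)/(s - 5)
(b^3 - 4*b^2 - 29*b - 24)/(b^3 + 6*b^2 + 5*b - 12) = (b^2 - 7*b - 8)/(b^2 + 3*b - 4)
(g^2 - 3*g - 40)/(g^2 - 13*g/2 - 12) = 2*(g + 5)/(2*g + 3)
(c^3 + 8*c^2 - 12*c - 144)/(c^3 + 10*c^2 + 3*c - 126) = (c^2 + 2*c - 24)/(c^2 + 4*c - 21)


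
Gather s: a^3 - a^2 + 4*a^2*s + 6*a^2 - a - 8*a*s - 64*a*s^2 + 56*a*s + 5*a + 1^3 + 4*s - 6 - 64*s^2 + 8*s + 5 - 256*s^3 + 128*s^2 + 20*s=a^3 + 5*a^2 + 4*a - 256*s^3 + s^2*(64 - 64*a) + s*(4*a^2 + 48*a + 32)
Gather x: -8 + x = x - 8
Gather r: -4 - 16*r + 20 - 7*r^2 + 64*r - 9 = -7*r^2 + 48*r + 7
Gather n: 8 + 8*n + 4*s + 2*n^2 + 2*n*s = 2*n^2 + n*(2*s + 8) + 4*s + 8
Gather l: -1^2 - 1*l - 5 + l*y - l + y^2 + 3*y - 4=l*(y - 2) + y^2 + 3*y - 10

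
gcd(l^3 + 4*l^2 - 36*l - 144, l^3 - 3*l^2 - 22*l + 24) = l^2 - 2*l - 24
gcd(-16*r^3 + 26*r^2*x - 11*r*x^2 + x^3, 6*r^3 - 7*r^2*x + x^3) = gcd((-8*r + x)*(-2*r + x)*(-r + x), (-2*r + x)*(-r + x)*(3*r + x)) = 2*r^2 - 3*r*x + x^2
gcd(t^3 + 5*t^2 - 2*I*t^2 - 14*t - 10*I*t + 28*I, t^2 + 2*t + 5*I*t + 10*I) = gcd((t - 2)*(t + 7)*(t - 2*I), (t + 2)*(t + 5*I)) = 1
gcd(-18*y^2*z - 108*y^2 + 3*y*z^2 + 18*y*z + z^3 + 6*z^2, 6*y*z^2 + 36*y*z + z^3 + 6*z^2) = 6*y*z + 36*y + z^2 + 6*z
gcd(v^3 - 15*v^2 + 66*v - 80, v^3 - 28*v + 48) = v - 2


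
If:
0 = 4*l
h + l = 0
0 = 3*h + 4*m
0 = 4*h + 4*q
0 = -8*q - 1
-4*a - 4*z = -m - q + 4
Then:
No Solution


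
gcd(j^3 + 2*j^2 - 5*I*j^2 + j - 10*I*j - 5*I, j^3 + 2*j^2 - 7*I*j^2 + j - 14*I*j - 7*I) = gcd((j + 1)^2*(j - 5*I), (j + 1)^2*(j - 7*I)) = j^2 + 2*j + 1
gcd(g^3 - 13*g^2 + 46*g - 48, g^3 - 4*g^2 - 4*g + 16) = g - 2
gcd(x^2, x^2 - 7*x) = x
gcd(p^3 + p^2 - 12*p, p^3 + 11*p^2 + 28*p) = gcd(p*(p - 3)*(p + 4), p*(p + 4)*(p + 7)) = p^2 + 4*p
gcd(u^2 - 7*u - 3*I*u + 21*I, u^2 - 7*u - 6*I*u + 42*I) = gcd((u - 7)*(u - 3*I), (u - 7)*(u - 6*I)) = u - 7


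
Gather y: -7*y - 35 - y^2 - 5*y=-y^2 - 12*y - 35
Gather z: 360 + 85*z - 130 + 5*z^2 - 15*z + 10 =5*z^2 + 70*z + 240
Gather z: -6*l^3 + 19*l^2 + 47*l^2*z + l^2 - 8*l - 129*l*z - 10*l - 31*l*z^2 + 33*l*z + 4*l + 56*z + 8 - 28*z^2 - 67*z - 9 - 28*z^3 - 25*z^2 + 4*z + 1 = -6*l^3 + 20*l^2 - 14*l - 28*z^3 + z^2*(-31*l - 53) + z*(47*l^2 - 96*l - 7)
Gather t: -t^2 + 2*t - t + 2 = -t^2 + t + 2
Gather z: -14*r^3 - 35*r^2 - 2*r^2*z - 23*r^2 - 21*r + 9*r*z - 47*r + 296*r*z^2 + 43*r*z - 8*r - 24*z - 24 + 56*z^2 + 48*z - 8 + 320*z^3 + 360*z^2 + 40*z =-14*r^3 - 58*r^2 - 76*r + 320*z^3 + z^2*(296*r + 416) + z*(-2*r^2 + 52*r + 64) - 32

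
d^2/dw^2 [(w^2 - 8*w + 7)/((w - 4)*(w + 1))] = 2*(-5*w^3 + 33*w^2 - 159*w + 203)/(w^6 - 9*w^5 + 15*w^4 + 45*w^3 - 60*w^2 - 144*w - 64)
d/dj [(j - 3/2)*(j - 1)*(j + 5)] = 3*j^2 + 5*j - 11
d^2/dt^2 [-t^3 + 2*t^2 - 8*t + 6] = 4 - 6*t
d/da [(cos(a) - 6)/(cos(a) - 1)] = -5*sin(a)/(cos(a) - 1)^2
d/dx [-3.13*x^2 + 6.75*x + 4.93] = 6.75 - 6.26*x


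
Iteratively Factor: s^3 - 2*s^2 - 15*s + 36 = (s - 3)*(s^2 + s - 12) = (s - 3)*(s + 4)*(s - 3)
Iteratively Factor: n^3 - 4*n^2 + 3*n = (n)*(n^2 - 4*n + 3) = n*(n - 1)*(n - 3)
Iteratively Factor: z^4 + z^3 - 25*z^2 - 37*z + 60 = (z - 1)*(z^3 + 2*z^2 - 23*z - 60) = (z - 1)*(z + 3)*(z^2 - z - 20) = (z - 5)*(z - 1)*(z + 3)*(z + 4)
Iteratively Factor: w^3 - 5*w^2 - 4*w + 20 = (w - 5)*(w^2 - 4) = (w - 5)*(w + 2)*(w - 2)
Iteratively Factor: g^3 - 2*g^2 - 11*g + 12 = (g - 4)*(g^2 + 2*g - 3) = (g - 4)*(g - 1)*(g + 3)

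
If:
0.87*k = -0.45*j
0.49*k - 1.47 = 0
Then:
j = -5.80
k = 3.00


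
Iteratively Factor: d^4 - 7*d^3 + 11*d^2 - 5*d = (d - 1)*(d^3 - 6*d^2 + 5*d) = (d - 1)^2*(d^2 - 5*d) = d*(d - 1)^2*(d - 5)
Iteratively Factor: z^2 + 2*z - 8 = (z - 2)*(z + 4)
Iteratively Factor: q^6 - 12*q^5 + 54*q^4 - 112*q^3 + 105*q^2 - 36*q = (q)*(q^5 - 12*q^4 + 54*q^3 - 112*q^2 + 105*q - 36) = q*(q - 1)*(q^4 - 11*q^3 + 43*q^2 - 69*q + 36) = q*(q - 4)*(q - 1)*(q^3 - 7*q^2 + 15*q - 9) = q*(q - 4)*(q - 1)^2*(q^2 - 6*q + 9) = q*(q - 4)*(q - 3)*(q - 1)^2*(q - 3)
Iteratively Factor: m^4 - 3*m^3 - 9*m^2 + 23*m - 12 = (m + 3)*(m^3 - 6*m^2 + 9*m - 4) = (m - 4)*(m + 3)*(m^2 - 2*m + 1) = (m - 4)*(m - 1)*(m + 3)*(m - 1)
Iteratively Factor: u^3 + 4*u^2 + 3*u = (u)*(u^2 + 4*u + 3) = u*(u + 3)*(u + 1)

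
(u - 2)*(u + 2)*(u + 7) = u^3 + 7*u^2 - 4*u - 28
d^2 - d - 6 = (d - 3)*(d + 2)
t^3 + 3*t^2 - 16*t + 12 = (t - 2)*(t - 1)*(t + 6)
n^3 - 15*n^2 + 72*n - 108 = (n - 6)^2*(n - 3)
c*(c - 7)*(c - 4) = c^3 - 11*c^2 + 28*c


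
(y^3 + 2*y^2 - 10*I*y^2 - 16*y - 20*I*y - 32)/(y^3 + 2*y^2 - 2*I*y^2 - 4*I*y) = (y - 8*I)/y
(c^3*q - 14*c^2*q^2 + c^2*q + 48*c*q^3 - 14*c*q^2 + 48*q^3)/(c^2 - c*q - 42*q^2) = q*(-c^3 + 14*c^2*q - c^2 - 48*c*q^2 + 14*c*q - 48*q^2)/(-c^2 + c*q + 42*q^2)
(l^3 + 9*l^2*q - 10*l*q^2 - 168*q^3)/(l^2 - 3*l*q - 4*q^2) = (l^2 + 13*l*q + 42*q^2)/(l + q)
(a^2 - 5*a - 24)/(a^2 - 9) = (a - 8)/(a - 3)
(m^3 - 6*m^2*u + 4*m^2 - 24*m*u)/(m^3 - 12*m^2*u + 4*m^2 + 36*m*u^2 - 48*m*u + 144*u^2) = m/(m - 6*u)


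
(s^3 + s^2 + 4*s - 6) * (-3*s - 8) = -3*s^4 - 11*s^3 - 20*s^2 - 14*s + 48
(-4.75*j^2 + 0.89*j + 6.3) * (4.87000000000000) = -23.1325*j^2 + 4.3343*j + 30.681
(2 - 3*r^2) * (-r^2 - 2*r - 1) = 3*r^4 + 6*r^3 + r^2 - 4*r - 2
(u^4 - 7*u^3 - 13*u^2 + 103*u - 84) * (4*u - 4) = 4*u^5 - 32*u^4 - 24*u^3 + 464*u^2 - 748*u + 336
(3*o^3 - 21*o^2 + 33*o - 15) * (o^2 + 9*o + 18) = 3*o^5 + 6*o^4 - 102*o^3 - 96*o^2 + 459*o - 270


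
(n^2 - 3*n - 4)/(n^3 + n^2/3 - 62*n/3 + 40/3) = 3*(n + 1)/(3*n^2 + 13*n - 10)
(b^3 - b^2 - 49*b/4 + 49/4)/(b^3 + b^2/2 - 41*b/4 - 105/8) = 2*(2*b^2 + 5*b - 7)/(4*b^2 + 16*b + 15)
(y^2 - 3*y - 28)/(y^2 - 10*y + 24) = (y^2 - 3*y - 28)/(y^2 - 10*y + 24)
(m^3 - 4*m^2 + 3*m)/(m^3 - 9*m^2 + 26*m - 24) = m*(m - 1)/(m^2 - 6*m + 8)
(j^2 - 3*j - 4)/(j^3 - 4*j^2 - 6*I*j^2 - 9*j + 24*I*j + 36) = (j + 1)/(j^2 - 6*I*j - 9)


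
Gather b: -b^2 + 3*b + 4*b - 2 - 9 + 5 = -b^2 + 7*b - 6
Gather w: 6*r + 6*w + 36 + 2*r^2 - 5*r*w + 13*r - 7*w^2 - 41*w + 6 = 2*r^2 + 19*r - 7*w^2 + w*(-5*r - 35) + 42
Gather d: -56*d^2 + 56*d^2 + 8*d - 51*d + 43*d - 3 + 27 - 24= 0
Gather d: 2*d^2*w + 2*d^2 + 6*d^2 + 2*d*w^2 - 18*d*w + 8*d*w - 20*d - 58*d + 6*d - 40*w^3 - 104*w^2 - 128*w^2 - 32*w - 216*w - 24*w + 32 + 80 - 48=d^2*(2*w + 8) + d*(2*w^2 - 10*w - 72) - 40*w^3 - 232*w^2 - 272*w + 64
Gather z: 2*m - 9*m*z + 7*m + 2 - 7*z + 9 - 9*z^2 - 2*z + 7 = 9*m - 9*z^2 + z*(-9*m - 9) + 18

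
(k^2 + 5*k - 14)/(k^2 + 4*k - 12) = (k + 7)/(k + 6)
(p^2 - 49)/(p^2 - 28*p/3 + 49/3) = 3*(p + 7)/(3*p - 7)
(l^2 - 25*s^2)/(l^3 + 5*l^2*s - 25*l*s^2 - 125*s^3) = 1/(l + 5*s)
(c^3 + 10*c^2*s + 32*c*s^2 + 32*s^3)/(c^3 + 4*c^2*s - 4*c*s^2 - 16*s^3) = (-c - 4*s)/(-c + 2*s)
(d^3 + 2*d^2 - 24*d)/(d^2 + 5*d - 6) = d*(d - 4)/(d - 1)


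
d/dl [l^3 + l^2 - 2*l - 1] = 3*l^2 + 2*l - 2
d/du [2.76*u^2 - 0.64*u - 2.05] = 5.52*u - 0.64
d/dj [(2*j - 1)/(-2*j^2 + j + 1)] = (-4*j^2 + 2*j + (2*j - 1)*(4*j - 1) + 2)/(-2*j^2 + j + 1)^2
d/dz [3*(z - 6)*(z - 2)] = 6*z - 24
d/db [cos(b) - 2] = -sin(b)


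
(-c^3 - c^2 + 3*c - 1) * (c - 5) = -c^4 + 4*c^3 + 8*c^2 - 16*c + 5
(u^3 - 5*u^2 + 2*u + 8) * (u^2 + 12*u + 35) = u^5 + 7*u^4 - 23*u^3 - 143*u^2 + 166*u + 280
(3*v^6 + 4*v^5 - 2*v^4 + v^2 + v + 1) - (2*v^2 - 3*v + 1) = 3*v^6 + 4*v^5 - 2*v^4 - v^2 + 4*v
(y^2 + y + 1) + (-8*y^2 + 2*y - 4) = -7*y^2 + 3*y - 3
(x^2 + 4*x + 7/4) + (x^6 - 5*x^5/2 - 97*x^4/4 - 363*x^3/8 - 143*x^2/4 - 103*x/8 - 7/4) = x^6 - 5*x^5/2 - 97*x^4/4 - 363*x^3/8 - 139*x^2/4 - 71*x/8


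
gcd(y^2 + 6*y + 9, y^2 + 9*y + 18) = y + 3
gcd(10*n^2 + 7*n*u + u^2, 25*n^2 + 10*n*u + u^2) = 5*n + u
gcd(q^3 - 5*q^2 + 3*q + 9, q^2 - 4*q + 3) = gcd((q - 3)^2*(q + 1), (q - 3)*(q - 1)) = q - 3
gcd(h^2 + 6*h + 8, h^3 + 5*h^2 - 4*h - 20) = h + 2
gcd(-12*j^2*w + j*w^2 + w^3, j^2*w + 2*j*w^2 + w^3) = w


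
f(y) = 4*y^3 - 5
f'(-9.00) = 972.00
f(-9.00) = -2921.00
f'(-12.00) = 1728.00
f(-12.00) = -6917.00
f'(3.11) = 116.07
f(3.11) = 115.32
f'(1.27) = 19.35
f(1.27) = 3.19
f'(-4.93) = 291.66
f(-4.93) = -484.29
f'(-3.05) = 111.63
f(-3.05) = -118.49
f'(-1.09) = 14.26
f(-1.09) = -10.18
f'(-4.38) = 230.21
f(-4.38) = -341.11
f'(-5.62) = 379.01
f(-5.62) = -715.02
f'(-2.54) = 77.42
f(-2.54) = -70.55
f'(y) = 12*y^2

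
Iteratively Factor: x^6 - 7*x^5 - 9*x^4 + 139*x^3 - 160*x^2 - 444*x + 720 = (x - 3)*(x^5 - 4*x^4 - 21*x^3 + 76*x^2 + 68*x - 240) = (x - 3)*(x + 4)*(x^4 - 8*x^3 + 11*x^2 + 32*x - 60) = (x - 5)*(x - 3)*(x + 4)*(x^3 - 3*x^2 - 4*x + 12) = (x - 5)*(x - 3)*(x + 2)*(x + 4)*(x^2 - 5*x + 6) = (x - 5)*(x - 3)*(x - 2)*(x + 2)*(x + 4)*(x - 3)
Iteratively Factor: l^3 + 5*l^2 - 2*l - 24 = (l - 2)*(l^2 + 7*l + 12) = (l - 2)*(l + 4)*(l + 3)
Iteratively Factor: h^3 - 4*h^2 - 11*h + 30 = (h - 2)*(h^2 - 2*h - 15) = (h - 2)*(h + 3)*(h - 5)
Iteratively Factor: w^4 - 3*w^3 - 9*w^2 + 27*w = (w - 3)*(w^3 - 9*w) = (w - 3)^2*(w^2 + 3*w) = (w - 3)^2*(w + 3)*(w)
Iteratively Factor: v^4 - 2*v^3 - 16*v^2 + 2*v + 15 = (v - 1)*(v^3 - v^2 - 17*v - 15) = (v - 1)*(v + 1)*(v^2 - 2*v - 15) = (v - 5)*(v - 1)*(v + 1)*(v + 3)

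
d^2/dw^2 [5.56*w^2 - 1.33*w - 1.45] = 11.1200000000000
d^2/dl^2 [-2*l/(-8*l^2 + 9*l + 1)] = 4*(-l*(16*l - 9)^2 + 3*(3 - 8*l)*(-8*l^2 + 9*l + 1))/(-8*l^2 + 9*l + 1)^3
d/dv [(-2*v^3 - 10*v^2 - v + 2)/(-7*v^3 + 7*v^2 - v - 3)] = (-84*v^4 - 10*v^3 + 77*v^2 + 32*v + 5)/(49*v^6 - 98*v^5 + 63*v^4 + 28*v^3 - 41*v^2 + 6*v + 9)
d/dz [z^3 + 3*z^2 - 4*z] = 3*z^2 + 6*z - 4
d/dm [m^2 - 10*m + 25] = 2*m - 10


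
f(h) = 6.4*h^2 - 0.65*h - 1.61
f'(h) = 12.8*h - 0.65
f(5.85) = 213.61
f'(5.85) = 74.23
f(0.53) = -0.16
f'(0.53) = 6.13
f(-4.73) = 144.65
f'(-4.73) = -61.19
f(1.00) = 4.14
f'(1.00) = 12.15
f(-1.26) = 9.37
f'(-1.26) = -16.78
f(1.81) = 18.18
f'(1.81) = 22.52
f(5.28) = 173.38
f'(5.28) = 66.93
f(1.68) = 15.36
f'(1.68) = 20.85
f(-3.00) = 57.94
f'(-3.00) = -39.05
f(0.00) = -1.61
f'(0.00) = -0.65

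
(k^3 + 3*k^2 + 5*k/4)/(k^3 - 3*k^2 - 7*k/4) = (2*k + 5)/(2*k - 7)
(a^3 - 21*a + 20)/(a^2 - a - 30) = (a^2 - 5*a + 4)/(a - 6)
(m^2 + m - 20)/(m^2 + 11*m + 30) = (m - 4)/(m + 6)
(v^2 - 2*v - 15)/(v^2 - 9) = (v - 5)/(v - 3)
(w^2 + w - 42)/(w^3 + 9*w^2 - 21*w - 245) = (w - 6)/(w^2 + 2*w - 35)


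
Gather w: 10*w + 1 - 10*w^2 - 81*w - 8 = -10*w^2 - 71*w - 7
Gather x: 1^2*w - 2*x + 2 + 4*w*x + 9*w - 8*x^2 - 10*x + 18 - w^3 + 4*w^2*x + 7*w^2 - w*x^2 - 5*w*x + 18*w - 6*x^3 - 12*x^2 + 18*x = -w^3 + 7*w^2 + 28*w - 6*x^3 + x^2*(-w - 20) + x*(4*w^2 - w + 6) + 20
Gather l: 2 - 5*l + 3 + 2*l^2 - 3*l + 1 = 2*l^2 - 8*l + 6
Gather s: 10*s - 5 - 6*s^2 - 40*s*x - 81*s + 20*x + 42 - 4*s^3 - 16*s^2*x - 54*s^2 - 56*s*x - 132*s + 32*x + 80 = -4*s^3 + s^2*(-16*x - 60) + s*(-96*x - 203) + 52*x + 117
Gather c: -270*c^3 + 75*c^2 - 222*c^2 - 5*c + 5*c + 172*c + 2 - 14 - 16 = -270*c^3 - 147*c^2 + 172*c - 28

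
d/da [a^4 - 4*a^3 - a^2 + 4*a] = 4*a^3 - 12*a^2 - 2*a + 4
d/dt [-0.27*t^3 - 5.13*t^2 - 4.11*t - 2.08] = -0.81*t^2 - 10.26*t - 4.11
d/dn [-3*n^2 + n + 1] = 1 - 6*n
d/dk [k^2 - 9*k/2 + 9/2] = 2*k - 9/2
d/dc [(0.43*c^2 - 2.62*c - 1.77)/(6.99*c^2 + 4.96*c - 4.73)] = (20.4466*c^2 + 20.6768*c + 21.1718)/(48.8601*c^4 + 69.3408*c^3 - 41.5238*c^2 - 46.9216*c + 22.3729)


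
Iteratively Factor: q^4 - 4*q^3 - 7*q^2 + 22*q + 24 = (q - 3)*(q^3 - q^2 - 10*q - 8) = (q - 3)*(q + 2)*(q^2 - 3*q - 4) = (q - 4)*(q - 3)*(q + 2)*(q + 1)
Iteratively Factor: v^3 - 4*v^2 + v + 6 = (v + 1)*(v^2 - 5*v + 6) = (v - 3)*(v + 1)*(v - 2)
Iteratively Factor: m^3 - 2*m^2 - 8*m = (m)*(m^2 - 2*m - 8) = m*(m + 2)*(m - 4)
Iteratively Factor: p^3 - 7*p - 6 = (p + 2)*(p^2 - 2*p - 3) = (p - 3)*(p + 2)*(p + 1)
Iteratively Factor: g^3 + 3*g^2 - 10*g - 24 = (g + 4)*(g^2 - g - 6) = (g + 2)*(g + 4)*(g - 3)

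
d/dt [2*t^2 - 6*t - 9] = 4*t - 6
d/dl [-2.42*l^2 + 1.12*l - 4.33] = 1.12 - 4.84*l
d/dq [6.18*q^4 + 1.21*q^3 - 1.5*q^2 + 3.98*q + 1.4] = 24.72*q^3 + 3.63*q^2 - 3.0*q + 3.98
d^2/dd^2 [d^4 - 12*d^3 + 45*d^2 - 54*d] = 12*d^2 - 72*d + 90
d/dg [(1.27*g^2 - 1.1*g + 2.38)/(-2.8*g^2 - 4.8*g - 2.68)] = (-9.176*g^2 + 6.5208*g + 14.372)/(7.84*g^4 + 26.88*g^3 + 38.048*g^2 + 25.728*g + 7.1824)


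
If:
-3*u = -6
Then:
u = 2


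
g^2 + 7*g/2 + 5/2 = (g + 1)*(g + 5/2)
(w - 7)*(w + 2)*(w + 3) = w^3 - 2*w^2 - 29*w - 42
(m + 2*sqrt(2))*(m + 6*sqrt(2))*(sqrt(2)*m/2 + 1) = sqrt(2)*m^3/2 + 9*m^2 + 20*sqrt(2)*m + 24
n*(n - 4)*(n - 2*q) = n^3 - 2*n^2*q - 4*n^2 + 8*n*q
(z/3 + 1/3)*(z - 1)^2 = z^3/3 - z^2/3 - z/3 + 1/3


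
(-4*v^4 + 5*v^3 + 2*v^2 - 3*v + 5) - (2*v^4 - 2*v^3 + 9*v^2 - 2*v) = -6*v^4 + 7*v^3 - 7*v^2 - v + 5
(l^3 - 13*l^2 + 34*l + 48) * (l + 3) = l^4 - 10*l^3 - 5*l^2 + 150*l + 144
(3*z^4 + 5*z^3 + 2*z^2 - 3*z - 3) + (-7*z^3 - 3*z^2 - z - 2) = 3*z^4 - 2*z^3 - z^2 - 4*z - 5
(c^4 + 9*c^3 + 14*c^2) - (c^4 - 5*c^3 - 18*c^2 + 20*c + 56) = 14*c^3 + 32*c^2 - 20*c - 56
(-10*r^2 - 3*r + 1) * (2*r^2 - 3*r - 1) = -20*r^4 + 24*r^3 + 21*r^2 - 1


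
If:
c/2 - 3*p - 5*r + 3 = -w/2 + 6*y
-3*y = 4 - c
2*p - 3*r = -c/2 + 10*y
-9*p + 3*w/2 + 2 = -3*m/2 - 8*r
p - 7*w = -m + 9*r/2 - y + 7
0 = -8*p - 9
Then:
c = 12898/6607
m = -179283/13214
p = -9/8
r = 48911/26428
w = -115919/26428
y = -4510/6607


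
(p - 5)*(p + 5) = p^2 - 25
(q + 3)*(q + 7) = q^2 + 10*q + 21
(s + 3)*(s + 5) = s^2 + 8*s + 15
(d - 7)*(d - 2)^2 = d^3 - 11*d^2 + 32*d - 28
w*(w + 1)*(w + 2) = w^3 + 3*w^2 + 2*w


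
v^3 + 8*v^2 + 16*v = v*(v + 4)^2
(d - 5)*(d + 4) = d^2 - d - 20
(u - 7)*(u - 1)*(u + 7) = u^3 - u^2 - 49*u + 49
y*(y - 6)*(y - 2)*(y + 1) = y^4 - 7*y^3 + 4*y^2 + 12*y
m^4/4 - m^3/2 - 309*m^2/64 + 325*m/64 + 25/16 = (m/4 + 1)*(m - 5)*(m - 5/4)*(m + 1/4)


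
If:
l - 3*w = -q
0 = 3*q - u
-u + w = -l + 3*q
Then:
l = 17*w/7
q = 4*w/7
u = 12*w/7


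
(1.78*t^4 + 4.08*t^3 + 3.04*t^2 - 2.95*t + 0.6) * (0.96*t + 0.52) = 1.7088*t^5 + 4.8424*t^4 + 5.04*t^3 - 1.2512*t^2 - 0.958*t + 0.312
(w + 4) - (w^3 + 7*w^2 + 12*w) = -w^3 - 7*w^2 - 11*w + 4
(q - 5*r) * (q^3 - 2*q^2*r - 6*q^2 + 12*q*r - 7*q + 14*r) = q^4 - 7*q^3*r - 6*q^3 + 10*q^2*r^2 + 42*q^2*r - 7*q^2 - 60*q*r^2 + 49*q*r - 70*r^2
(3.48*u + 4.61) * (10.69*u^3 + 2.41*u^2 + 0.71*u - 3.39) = 37.2012*u^4 + 57.6677*u^3 + 13.5809*u^2 - 8.5241*u - 15.6279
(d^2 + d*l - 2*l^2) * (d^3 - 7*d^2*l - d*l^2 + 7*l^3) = d^5 - 6*d^4*l - 10*d^3*l^2 + 20*d^2*l^3 + 9*d*l^4 - 14*l^5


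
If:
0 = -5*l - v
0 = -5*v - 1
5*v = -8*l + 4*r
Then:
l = 1/25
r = -17/100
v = -1/5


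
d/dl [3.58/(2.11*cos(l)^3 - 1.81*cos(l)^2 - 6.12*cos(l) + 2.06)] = (22.6614*cos(l)^2 - 12.9596*cos(l) - 21.9096)*sin(l)/(2.11*cos(l)^3 - 1.81*cos(l)^2 - 6.12*cos(l) + 2.06)^2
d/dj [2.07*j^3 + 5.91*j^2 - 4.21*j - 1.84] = 6.21*j^2 + 11.82*j - 4.21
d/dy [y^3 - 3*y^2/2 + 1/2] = 3*y*(y - 1)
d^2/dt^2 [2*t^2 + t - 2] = 4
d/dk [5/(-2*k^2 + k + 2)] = 5*(4*k - 1)/(-2*k^2 + k + 2)^2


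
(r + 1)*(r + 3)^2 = r^3 + 7*r^2 + 15*r + 9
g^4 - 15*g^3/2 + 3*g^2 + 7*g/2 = g*(g - 7)*(g - 1)*(g + 1/2)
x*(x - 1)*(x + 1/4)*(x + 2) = x^4 + 5*x^3/4 - 7*x^2/4 - x/2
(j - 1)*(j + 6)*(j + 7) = j^3 + 12*j^2 + 29*j - 42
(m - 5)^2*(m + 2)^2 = m^4 - 6*m^3 - 11*m^2 + 60*m + 100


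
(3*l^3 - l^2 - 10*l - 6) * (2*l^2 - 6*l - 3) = 6*l^5 - 20*l^4 - 23*l^3 + 51*l^2 + 66*l + 18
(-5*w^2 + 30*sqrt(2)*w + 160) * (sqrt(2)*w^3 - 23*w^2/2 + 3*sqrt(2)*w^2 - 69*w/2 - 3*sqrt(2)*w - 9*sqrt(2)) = -5*sqrt(2)*w^5 - 15*sqrt(2)*w^4 + 235*w^4/2 - 170*sqrt(2)*w^3 + 705*w^3/2 - 2020*w^2 - 510*sqrt(2)*w^2 - 6060*w - 480*sqrt(2)*w - 1440*sqrt(2)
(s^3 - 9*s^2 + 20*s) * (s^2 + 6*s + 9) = s^5 - 3*s^4 - 25*s^3 + 39*s^2 + 180*s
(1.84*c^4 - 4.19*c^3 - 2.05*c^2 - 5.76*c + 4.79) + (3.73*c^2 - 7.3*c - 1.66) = 1.84*c^4 - 4.19*c^3 + 1.68*c^2 - 13.06*c + 3.13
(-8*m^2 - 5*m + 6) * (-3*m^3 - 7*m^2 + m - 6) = 24*m^5 + 71*m^4 + 9*m^3 + m^2 + 36*m - 36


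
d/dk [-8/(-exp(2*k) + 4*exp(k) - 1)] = 16*(2 - exp(k))*exp(k)/(exp(2*k) - 4*exp(k) + 1)^2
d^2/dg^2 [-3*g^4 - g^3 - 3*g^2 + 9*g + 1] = -36*g^2 - 6*g - 6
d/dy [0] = 0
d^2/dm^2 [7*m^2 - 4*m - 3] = 14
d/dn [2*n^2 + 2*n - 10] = 4*n + 2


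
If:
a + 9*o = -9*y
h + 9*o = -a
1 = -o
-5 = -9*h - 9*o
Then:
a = 67/9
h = 14/9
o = -1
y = 14/81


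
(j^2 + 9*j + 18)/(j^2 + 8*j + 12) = (j + 3)/(j + 2)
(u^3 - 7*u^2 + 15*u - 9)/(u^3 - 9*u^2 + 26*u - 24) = (u^2 - 4*u + 3)/(u^2 - 6*u + 8)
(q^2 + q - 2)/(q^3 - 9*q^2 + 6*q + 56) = (q - 1)/(q^2 - 11*q + 28)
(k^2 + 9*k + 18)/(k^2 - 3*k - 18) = (k + 6)/(k - 6)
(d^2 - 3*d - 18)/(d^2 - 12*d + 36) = (d + 3)/(d - 6)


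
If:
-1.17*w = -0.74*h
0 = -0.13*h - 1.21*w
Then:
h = 0.00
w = 0.00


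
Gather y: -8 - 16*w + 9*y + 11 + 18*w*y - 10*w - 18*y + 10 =-26*w + y*(18*w - 9) + 13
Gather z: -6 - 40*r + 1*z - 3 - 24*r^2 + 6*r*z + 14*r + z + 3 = -24*r^2 - 26*r + z*(6*r + 2) - 6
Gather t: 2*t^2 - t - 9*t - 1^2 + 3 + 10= 2*t^2 - 10*t + 12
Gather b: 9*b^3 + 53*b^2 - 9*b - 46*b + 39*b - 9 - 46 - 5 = 9*b^3 + 53*b^2 - 16*b - 60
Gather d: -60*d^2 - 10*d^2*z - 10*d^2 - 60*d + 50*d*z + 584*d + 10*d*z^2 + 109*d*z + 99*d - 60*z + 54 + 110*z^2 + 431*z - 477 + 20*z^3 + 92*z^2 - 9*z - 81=d^2*(-10*z - 70) + d*(10*z^2 + 159*z + 623) + 20*z^3 + 202*z^2 + 362*z - 504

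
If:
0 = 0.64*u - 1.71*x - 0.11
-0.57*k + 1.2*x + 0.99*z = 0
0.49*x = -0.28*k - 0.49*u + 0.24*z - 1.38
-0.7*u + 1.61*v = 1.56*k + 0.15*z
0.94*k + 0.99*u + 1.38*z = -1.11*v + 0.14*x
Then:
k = 0.42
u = -1.78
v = -0.26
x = -0.73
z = 1.12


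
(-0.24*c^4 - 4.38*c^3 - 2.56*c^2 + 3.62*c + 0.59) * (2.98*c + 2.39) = -0.7152*c^5 - 13.626*c^4 - 18.097*c^3 + 4.6692*c^2 + 10.41*c + 1.4101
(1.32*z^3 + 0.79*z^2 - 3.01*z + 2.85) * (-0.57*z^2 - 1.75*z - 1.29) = -0.7524*z^5 - 2.7603*z^4 - 1.3696*z^3 + 2.6239*z^2 - 1.1046*z - 3.6765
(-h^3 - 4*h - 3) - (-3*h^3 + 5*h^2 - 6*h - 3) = 2*h^3 - 5*h^2 + 2*h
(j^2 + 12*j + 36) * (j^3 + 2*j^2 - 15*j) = j^5 + 14*j^4 + 45*j^3 - 108*j^2 - 540*j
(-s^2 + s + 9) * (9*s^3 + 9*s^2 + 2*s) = -9*s^5 + 88*s^3 + 83*s^2 + 18*s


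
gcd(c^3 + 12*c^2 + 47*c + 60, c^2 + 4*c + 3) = c + 3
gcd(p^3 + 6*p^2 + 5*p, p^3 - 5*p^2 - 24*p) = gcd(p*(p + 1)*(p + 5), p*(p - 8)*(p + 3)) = p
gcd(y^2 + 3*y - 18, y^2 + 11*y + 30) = y + 6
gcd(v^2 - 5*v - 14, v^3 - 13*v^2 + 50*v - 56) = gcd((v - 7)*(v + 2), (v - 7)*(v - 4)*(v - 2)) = v - 7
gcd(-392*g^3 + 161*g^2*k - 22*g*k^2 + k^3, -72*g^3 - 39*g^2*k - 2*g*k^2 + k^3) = 8*g - k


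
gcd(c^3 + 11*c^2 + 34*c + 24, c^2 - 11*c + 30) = 1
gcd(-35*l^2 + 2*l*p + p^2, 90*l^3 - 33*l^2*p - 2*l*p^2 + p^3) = -5*l + p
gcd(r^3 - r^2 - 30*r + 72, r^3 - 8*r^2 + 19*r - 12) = r^2 - 7*r + 12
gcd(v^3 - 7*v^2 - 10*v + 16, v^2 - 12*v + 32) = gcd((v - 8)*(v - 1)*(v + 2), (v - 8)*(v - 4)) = v - 8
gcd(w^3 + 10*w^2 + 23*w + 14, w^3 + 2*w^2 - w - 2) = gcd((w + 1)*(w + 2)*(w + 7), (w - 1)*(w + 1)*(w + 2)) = w^2 + 3*w + 2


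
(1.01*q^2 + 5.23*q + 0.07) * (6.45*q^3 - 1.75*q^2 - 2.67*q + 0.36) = 6.5145*q^5 + 31.966*q^4 - 11.3977*q^3 - 13.723*q^2 + 1.6959*q + 0.0252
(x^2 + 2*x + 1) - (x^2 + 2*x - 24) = 25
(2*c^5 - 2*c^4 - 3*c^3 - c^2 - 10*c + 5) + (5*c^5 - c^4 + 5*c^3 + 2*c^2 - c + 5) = 7*c^5 - 3*c^4 + 2*c^3 + c^2 - 11*c + 10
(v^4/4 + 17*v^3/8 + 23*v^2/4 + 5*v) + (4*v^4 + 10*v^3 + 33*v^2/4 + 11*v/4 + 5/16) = 17*v^4/4 + 97*v^3/8 + 14*v^2 + 31*v/4 + 5/16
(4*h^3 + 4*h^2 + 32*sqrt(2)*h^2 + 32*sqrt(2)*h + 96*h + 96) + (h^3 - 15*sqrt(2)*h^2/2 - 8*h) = 5*h^3 + 4*h^2 + 49*sqrt(2)*h^2/2 + 32*sqrt(2)*h + 88*h + 96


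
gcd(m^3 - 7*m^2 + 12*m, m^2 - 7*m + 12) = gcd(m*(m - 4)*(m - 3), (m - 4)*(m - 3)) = m^2 - 7*m + 12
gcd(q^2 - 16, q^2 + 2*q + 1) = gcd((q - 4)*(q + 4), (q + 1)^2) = 1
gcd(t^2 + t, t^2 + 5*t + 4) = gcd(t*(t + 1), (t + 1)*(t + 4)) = t + 1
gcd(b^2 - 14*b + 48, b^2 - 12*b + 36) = b - 6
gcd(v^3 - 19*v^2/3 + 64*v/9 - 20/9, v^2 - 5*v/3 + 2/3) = v - 2/3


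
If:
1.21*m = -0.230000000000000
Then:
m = -0.19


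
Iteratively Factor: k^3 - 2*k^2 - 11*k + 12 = (k - 4)*(k^2 + 2*k - 3) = (k - 4)*(k - 1)*(k + 3)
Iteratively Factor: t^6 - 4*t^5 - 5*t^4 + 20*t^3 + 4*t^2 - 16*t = (t - 4)*(t^5 - 5*t^3 + 4*t) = (t - 4)*(t + 1)*(t^4 - t^3 - 4*t^2 + 4*t) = (t - 4)*(t + 1)*(t + 2)*(t^3 - 3*t^2 + 2*t) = t*(t - 4)*(t + 1)*(t + 2)*(t^2 - 3*t + 2) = t*(t - 4)*(t - 2)*(t + 1)*(t + 2)*(t - 1)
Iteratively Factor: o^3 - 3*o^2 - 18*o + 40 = (o - 5)*(o^2 + 2*o - 8) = (o - 5)*(o + 4)*(o - 2)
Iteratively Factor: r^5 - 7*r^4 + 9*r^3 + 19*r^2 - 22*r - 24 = (r - 3)*(r^4 - 4*r^3 - 3*r^2 + 10*r + 8) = (r - 3)*(r - 2)*(r^3 - 2*r^2 - 7*r - 4) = (r - 3)*(r - 2)*(r + 1)*(r^2 - 3*r - 4) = (r - 3)*(r - 2)*(r + 1)^2*(r - 4)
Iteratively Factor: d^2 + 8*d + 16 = (d + 4)*(d + 4)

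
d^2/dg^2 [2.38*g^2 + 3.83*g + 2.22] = 4.76000000000000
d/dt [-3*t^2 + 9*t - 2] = 9 - 6*t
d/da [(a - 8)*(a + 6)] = 2*a - 2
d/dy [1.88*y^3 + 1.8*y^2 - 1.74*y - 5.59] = 5.64*y^2 + 3.6*y - 1.74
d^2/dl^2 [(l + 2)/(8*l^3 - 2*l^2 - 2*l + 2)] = ((l + 2)*(-12*l^2 + 2*l + 1)^2 + (-12*l^2 + 2*l - (l + 2)*(12*l - 1) + 1)*(4*l^3 - l^2 - l + 1))/(4*l^3 - l^2 - l + 1)^3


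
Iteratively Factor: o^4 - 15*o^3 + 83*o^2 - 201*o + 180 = (o - 4)*(o^3 - 11*o^2 + 39*o - 45) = (o - 4)*(o - 3)*(o^2 - 8*o + 15) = (o - 4)*(o - 3)^2*(o - 5)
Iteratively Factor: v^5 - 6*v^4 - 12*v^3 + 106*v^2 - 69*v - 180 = (v + 4)*(v^4 - 10*v^3 + 28*v^2 - 6*v - 45) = (v - 3)*(v + 4)*(v^3 - 7*v^2 + 7*v + 15) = (v - 3)^2*(v + 4)*(v^2 - 4*v - 5) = (v - 3)^2*(v + 1)*(v + 4)*(v - 5)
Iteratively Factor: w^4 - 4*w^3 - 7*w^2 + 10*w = (w)*(w^3 - 4*w^2 - 7*w + 10) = w*(w - 5)*(w^2 + w - 2) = w*(w - 5)*(w - 1)*(w + 2)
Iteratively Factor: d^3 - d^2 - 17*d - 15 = (d + 3)*(d^2 - 4*d - 5) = (d + 1)*(d + 3)*(d - 5)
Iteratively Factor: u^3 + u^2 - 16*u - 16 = (u - 4)*(u^2 + 5*u + 4) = (u - 4)*(u + 1)*(u + 4)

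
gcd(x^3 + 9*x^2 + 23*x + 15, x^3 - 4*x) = 1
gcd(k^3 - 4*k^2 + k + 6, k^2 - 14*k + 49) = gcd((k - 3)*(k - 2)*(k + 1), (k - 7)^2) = 1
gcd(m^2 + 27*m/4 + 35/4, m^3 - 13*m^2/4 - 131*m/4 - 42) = m + 7/4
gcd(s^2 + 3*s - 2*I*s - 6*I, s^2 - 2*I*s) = s - 2*I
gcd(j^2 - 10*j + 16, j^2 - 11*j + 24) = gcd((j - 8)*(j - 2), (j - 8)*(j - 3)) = j - 8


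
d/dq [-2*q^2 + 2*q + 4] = 2 - 4*q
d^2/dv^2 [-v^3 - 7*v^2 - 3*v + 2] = -6*v - 14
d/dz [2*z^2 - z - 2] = 4*z - 1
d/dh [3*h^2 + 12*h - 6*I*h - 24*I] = 6*h + 12 - 6*I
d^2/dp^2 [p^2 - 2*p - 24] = 2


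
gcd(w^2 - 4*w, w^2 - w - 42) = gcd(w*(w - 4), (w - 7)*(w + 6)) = 1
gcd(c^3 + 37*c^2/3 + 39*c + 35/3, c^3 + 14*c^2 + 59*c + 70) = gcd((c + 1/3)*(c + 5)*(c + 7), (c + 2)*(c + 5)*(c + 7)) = c^2 + 12*c + 35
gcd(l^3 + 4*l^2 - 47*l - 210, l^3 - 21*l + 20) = l + 5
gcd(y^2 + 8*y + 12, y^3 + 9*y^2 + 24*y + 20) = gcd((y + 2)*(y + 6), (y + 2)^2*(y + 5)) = y + 2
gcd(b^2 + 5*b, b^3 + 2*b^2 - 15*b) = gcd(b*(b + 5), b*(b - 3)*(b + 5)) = b^2 + 5*b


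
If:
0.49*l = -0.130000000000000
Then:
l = -0.27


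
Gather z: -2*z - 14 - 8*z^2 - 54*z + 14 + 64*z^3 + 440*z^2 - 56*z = 64*z^3 + 432*z^2 - 112*z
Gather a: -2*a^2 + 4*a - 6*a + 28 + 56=-2*a^2 - 2*a + 84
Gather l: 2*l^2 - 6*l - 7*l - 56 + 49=2*l^2 - 13*l - 7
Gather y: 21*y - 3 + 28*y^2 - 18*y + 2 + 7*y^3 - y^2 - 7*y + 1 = 7*y^3 + 27*y^2 - 4*y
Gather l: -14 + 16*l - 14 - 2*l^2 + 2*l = -2*l^2 + 18*l - 28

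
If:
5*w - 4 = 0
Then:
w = 4/5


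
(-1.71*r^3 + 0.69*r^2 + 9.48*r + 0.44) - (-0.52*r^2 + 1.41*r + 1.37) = -1.71*r^3 + 1.21*r^2 + 8.07*r - 0.93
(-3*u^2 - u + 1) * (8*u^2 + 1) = -24*u^4 - 8*u^3 + 5*u^2 - u + 1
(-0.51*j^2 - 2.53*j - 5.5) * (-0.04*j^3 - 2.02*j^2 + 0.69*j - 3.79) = 0.0204*j^5 + 1.1314*j^4 + 4.9787*j^3 + 11.2972*j^2 + 5.7937*j + 20.845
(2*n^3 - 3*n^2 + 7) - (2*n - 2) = 2*n^3 - 3*n^2 - 2*n + 9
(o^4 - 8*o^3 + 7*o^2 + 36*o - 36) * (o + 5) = o^5 - 3*o^4 - 33*o^3 + 71*o^2 + 144*o - 180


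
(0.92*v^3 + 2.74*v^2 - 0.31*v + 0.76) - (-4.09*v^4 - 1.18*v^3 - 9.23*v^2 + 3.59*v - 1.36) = 4.09*v^4 + 2.1*v^3 + 11.97*v^2 - 3.9*v + 2.12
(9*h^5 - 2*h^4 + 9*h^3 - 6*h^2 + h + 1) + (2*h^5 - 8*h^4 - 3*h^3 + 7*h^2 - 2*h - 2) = 11*h^5 - 10*h^4 + 6*h^3 + h^2 - h - 1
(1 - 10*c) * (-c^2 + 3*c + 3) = 10*c^3 - 31*c^2 - 27*c + 3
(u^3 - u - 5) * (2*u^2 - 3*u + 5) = 2*u^5 - 3*u^4 + 3*u^3 - 7*u^2 + 10*u - 25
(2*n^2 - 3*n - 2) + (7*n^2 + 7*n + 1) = 9*n^2 + 4*n - 1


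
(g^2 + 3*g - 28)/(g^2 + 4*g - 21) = (g - 4)/(g - 3)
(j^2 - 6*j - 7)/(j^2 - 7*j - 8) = (j - 7)/(j - 8)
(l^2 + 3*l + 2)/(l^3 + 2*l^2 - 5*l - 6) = (l + 2)/(l^2 + l - 6)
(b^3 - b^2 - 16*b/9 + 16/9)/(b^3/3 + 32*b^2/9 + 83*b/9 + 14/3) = (9*b^3 - 9*b^2 - 16*b + 16)/(3*b^3 + 32*b^2 + 83*b + 42)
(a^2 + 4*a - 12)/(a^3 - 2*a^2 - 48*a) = (a - 2)/(a*(a - 8))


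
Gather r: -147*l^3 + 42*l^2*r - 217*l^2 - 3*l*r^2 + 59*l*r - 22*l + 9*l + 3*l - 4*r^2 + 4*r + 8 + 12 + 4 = -147*l^3 - 217*l^2 - 10*l + r^2*(-3*l - 4) + r*(42*l^2 + 59*l + 4) + 24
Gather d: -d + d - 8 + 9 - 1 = 0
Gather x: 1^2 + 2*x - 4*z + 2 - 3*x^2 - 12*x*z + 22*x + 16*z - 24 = -3*x^2 + x*(24 - 12*z) + 12*z - 21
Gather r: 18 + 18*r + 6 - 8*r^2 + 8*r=-8*r^2 + 26*r + 24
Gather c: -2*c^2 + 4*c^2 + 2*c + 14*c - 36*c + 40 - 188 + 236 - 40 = 2*c^2 - 20*c + 48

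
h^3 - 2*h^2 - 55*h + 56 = (h - 8)*(h - 1)*(h + 7)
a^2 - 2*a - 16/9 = (a - 8/3)*(a + 2/3)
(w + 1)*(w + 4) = w^2 + 5*w + 4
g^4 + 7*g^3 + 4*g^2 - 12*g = g*(g - 1)*(g + 2)*(g + 6)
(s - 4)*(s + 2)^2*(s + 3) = s^4 + 3*s^3 - 12*s^2 - 52*s - 48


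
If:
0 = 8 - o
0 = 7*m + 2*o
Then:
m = -16/7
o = 8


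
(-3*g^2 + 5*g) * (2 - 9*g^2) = 27*g^4 - 45*g^3 - 6*g^2 + 10*g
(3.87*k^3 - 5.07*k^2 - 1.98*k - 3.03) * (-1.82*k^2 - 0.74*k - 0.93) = -7.0434*k^5 + 6.3636*k^4 + 3.7563*k^3 + 11.6949*k^2 + 4.0836*k + 2.8179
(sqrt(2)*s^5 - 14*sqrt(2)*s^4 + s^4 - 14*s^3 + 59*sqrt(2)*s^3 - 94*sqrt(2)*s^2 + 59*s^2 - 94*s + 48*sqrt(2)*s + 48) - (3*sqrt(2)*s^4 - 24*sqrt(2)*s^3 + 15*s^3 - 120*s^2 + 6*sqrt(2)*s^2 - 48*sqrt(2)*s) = sqrt(2)*s^5 - 17*sqrt(2)*s^4 + s^4 - 29*s^3 + 83*sqrt(2)*s^3 - 100*sqrt(2)*s^2 + 179*s^2 - 94*s + 96*sqrt(2)*s + 48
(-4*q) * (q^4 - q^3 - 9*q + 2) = -4*q^5 + 4*q^4 + 36*q^2 - 8*q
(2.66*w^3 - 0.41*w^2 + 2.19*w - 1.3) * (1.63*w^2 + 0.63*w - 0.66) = 4.3358*w^5 + 1.0075*w^4 + 1.5558*w^3 - 0.4687*w^2 - 2.2644*w + 0.858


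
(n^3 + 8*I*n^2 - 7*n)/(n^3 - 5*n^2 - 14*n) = (-n^2 - 8*I*n + 7)/(-n^2 + 5*n + 14)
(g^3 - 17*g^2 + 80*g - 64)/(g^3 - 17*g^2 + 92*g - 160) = (g^2 - 9*g + 8)/(g^2 - 9*g + 20)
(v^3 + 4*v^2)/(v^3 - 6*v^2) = (v + 4)/(v - 6)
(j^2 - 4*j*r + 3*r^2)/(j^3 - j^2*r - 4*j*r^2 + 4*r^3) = (-j + 3*r)/(-j^2 + 4*r^2)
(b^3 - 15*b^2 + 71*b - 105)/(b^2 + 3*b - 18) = (b^2 - 12*b + 35)/(b + 6)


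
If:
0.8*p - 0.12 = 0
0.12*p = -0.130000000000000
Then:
No Solution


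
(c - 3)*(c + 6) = c^2 + 3*c - 18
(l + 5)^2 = l^2 + 10*l + 25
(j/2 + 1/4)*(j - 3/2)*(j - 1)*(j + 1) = j^4/2 - j^3/2 - 7*j^2/8 + j/2 + 3/8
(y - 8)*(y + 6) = y^2 - 2*y - 48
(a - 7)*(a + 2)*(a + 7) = a^3 + 2*a^2 - 49*a - 98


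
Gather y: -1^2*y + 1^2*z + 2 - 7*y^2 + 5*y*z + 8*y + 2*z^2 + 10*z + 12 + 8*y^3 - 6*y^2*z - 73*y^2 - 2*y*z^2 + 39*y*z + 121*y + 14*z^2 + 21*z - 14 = 8*y^3 + y^2*(-6*z - 80) + y*(-2*z^2 + 44*z + 128) + 16*z^2 + 32*z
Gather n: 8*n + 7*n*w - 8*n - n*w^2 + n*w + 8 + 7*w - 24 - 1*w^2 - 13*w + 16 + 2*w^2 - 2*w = n*(-w^2 + 8*w) + w^2 - 8*w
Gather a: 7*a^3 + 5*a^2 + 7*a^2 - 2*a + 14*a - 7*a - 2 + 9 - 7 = 7*a^3 + 12*a^2 + 5*a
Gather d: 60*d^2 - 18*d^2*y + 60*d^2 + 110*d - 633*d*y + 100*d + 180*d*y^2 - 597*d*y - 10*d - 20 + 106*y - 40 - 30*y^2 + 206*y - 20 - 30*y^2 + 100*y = d^2*(120 - 18*y) + d*(180*y^2 - 1230*y + 200) - 60*y^2 + 412*y - 80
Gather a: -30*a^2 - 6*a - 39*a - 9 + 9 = -30*a^2 - 45*a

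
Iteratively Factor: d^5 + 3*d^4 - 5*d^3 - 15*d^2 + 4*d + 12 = (d + 3)*(d^4 - 5*d^2 + 4) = (d - 2)*(d + 3)*(d^3 + 2*d^2 - d - 2) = (d - 2)*(d + 2)*(d + 3)*(d^2 - 1) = (d - 2)*(d - 1)*(d + 2)*(d + 3)*(d + 1)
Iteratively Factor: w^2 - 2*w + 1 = (w - 1)*(w - 1)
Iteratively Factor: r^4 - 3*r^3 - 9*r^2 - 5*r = (r - 5)*(r^3 + 2*r^2 + r) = (r - 5)*(r + 1)*(r^2 + r) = (r - 5)*(r + 1)^2*(r)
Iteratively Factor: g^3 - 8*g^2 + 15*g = (g - 3)*(g^2 - 5*g) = (g - 5)*(g - 3)*(g)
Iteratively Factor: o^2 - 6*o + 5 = (o - 5)*(o - 1)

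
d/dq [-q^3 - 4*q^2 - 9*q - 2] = -3*q^2 - 8*q - 9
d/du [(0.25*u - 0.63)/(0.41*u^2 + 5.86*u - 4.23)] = (-0.1025*u^2 + 0.5166*u + 2.6343)/(0.1681*u^4 + 4.8052*u^3 + 30.871*u^2 - 49.5756*u + 17.8929)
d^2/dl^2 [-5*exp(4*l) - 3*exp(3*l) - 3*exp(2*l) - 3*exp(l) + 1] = (-80*exp(3*l) - 27*exp(2*l) - 12*exp(l) - 3)*exp(l)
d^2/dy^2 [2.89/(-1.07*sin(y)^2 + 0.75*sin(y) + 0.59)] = (-13.235044*sin(y)^4 + 6.957675*sin(y)^3 + 10.929113*sin(y)^2 - 12.636525*sin(y) + 6.900164)/(-1.07*sin(y)^2 + 0.75*sin(y) + 0.59)^3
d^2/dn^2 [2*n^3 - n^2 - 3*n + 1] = 12*n - 2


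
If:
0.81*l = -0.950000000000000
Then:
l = -1.17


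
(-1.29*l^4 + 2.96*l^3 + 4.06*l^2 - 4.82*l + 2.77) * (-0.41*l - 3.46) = 0.5289*l^5 + 3.2498*l^4 - 11.9062*l^3 - 12.0714*l^2 + 15.5415*l - 9.5842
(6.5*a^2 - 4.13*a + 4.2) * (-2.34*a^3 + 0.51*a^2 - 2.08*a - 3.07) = -15.21*a^5 + 12.9792*a^4 - 25.4543*a^3 - 9.2226*a^2 + 3.9431*a - 12.894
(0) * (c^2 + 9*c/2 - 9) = 0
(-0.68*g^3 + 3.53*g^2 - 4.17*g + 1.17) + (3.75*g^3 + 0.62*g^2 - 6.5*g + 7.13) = 3.07*g^3 + 4.15*g^2 - 10.67*g + 8.3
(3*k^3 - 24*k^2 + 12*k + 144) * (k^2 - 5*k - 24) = 3*k^5 - 39*k^4 + 60*k^3 + 660*k^2 - 1008*k - 3456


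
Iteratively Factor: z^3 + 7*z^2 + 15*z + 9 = (z + 3)*(z^2 + 4*z + 3) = (z + 3)^2*(z + 1)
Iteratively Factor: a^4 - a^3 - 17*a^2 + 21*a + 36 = (a - 3)*(a^3 + 2*a^2 - 11*a - 12) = (a - 3)*(a + 1)*(a^2 + a - 12) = (a - 3)*(a + 1)*(a + 4)*(a - 3)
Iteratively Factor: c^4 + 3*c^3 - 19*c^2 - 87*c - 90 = (c + 2)*(c^3 + c^2 - 21*c - 45) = (c + 2)*(c + 3)*(c^2 - 2*c - 15) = (c - 5)*(c + 2)*(c + 3)*(c + 3)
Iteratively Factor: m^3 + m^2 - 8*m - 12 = (m + 2)*(m^2 - m - 6) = (m + 2)^2*(m - 3)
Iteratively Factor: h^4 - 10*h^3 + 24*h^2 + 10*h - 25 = (h + 1)*(h^3 - 11*h^2 + 35*h - 25) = (h - 1)*(h + 1)*(h^2 - 10*h + 25) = (h - 5)*(h - 1)*(h + 1)*(h - 5)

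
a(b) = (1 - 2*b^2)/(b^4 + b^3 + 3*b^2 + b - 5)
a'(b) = -4*b/(b^4 + b^3 + 3*b^2 + b - 5) + (1 - 2*b^2)*(-4*b^3 - 3*b^2 - 6*b - 1)/(b^4 + b^3 + 3*b^2 + b - 5)^2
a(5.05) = -0.06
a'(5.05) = 0.02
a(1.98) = -0.21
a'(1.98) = 0.13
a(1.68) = -0.26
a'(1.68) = 0.18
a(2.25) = -0.18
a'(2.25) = 0.10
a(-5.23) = -0.08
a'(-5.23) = -0.03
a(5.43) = -0.05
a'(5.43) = 0.02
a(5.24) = -0.05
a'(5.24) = 0.02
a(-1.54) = -1.47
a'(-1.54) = -6.66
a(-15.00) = -0.00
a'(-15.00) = 0.00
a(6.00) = -0.04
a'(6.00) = 0.01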